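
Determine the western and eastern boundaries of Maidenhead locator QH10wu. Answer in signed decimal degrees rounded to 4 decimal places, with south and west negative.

143.8333, 143.9167

Field Q=16, H=7: +16·20° lon, +7·10° lat → SW at lon 140°, lat -20°.
Square 1, 0: +1·2° lon, +0·1° lat → SW at lon 142°, lat -20°.
Subsquare w=22, u=20: +22·0.0833333° lon, +20·0.0416667° lat → SW at lon 143.833°, lat -19.1667°.
Cell spans 0.0833333° lon × 0.0416667° lat.
west 143.8333, east 143.9167.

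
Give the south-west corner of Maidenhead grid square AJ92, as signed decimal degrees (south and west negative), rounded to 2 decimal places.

Field A=0, J=9: +0·20° lon, +9·10° lat → SW at lon -180°, lat 0°.
Square 9, 2: +9·2° lon, +2·1° lat → SW at lon -162°, lat 2°.
latitude 2.00, longitude -162.00.

2.00, -162.00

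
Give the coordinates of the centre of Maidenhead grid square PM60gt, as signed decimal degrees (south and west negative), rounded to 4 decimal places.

30.8125, 132.5417

Field P=15, M=12: +15·20° lon, +12·10° lat → SW at lon 120°, lat 30°.
Square 6, 0: +6·2° lon, +0·1° lat → SW at lon 132°, lat 30°.
Subsquare g=6, t=19: +6·0.0833333° lon, +19·0.0416667° lat → SW at lon 132.5°, lat 30.7917°.
Cell spans 0.0833333° lon × 0.0416667° lat. Centre is SW corner plus half of each.
latitude 30.8125, longitude 132.5417.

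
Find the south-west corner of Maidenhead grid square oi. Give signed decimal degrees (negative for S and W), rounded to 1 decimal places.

Field O=14, I=8: +14·20° lon, +8·10° lat → SW at lon 100°, lat -10°.
latitude -10.0, longitude 100.0.

-10.0, 100.0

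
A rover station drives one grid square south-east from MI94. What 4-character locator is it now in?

NI03

Longitude square 9; +1 → 10, wraps to 0, carry into field.
Longitude field M = 12; +1 → 13 = N.
Latitude square 4; −1 → 3.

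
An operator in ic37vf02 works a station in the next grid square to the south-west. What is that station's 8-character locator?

IC37uf91

Longitude extended square 0; −1 → -1, wraps to 9, carry into subsquare.
Longitude subsquare v = 21; −1 → 20 = u.
Latitude extended square 2; −1 → 1.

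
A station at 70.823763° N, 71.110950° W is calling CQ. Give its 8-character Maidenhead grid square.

FQ40kt67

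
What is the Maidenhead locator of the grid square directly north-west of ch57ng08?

Longitude extended square 0; −1 → -1, wraps to 9, carry into subsquare.
Longitude subsquare n = 13; −1 → 12 = m.
Latitude extended square 8; +1 → 9.

CH57mg99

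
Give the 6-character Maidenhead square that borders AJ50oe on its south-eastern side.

AJ50pd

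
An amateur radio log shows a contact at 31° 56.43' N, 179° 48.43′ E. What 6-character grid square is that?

RM91vw

Offset from 180°W / 90°S: lon 359.8072°, lat 121.9405°.
Field: lon ⌊359.8072/20⌋ = 17 → R; lat ⌊121.9405/10⌋ = 12 → M.
Square: lon ⌊19.8072/2⌋ = 9; lat ⌊1.9405/1⌋ = 1.
Subsquare: lon ⌊1.8072/0.0833333⌋ = 21 → v; lat ⌊0.9405/0.0416667⌋ = 22 → w.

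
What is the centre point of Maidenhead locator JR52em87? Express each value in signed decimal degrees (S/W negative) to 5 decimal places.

82.53125, 10.40417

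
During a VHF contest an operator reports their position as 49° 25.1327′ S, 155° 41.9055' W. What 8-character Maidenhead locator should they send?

BE20dn69

Shift to the Maidenhead origin (180°W, 90°S): lon 24.30158, lat 40.58112.
Field (20°×10°, letters A–R): 24.30158/20 → 1 → B, 40.58112/10 → 4 → E; chars BE.
Square (2°×1°, digits 0–9): 4.30158/2 → 2, 0.58112/1 → 0; chars 20.
Subsquare (5′×2.5′, letters a–x): 0.30158/0.0833333 → 3 → d, 0.58112/0.0416667 → 13 → n; chars dn.
Extended square (30″×15″, digits 0–9): 0.05158/0.00833333 → 6, 0.03946/0.00416667 → 9; chars 69.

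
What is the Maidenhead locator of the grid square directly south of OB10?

OA19

Latitude square 0; −1 → -1, wraps to 9, carry into field.
Latitude field B = 1; −1 → 0 = A.
The longitude characters are unchanged.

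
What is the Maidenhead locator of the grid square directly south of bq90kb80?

Latitude extended square 0; −1 → -1, wraps to 9, carry into subsquare.
Latitude subsquare b = 1; −1 → 0 = a.
The longitude characters are unchanged.

BQ90ka89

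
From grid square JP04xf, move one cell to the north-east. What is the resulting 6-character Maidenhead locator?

JP14ag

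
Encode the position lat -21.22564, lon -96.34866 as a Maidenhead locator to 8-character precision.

EG18ts85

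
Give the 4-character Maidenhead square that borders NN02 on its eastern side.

Longitude square 0; +1 → 1.
The latitude characters are unchanged.

NN12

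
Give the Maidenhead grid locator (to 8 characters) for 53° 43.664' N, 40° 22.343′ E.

LO03er44

Add 180° to longitude and 90° to latitude: 220.37238, 143.72773.
Field: lon ⌊220.37238/20⌋ = 11 → L; lat ⌊143.72773/10⌋ = 14 → O.
Square: lon ⌊0.37238/2⌋ = 0; lat ⌊3.72773/1⌋ = 3.
Subsquare: lon ⌊0.37238/0.0833333⌋ = 4 → e; lat ⌊0.72773/0.0416667⌋ = 17 → r.
Extended square: lon ⌊0.03905/0.00833333⌋ = 4; lat ⌊0.01940/0.00416667⌋ = 4.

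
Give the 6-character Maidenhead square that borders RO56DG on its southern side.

RO56df

Latitude subsquare g = 6; −1 → 5 = f.
The longitude characters are unchanged.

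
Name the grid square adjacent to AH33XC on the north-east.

Longitude subsquare x = 23; +1 → 24, wraps to 0 = a, carry into square.
Longitude square 3; +1 → 4.
Latitude subsquare c = 2; +1 → 3 = d.

AH43ad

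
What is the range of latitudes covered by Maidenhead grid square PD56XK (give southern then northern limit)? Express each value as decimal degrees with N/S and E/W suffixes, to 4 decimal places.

Field P=15, D=3: +15·20° lon, +3·10° lat → SW at lon 120°, lat -60°.
Square 5, 6: +5·2° lon, +6·1° lat → SW at lon 130°, lat -54°.
Subsquare x=23, k=10: +23·0.0833333° lon, +10·0.0416667° lat → SW at lon 131.917°, lat -53.5833°.
Cell spans 0.0833333° lon × 0.0416667° lat.
south 53.5833° S, north 53.5417° S.

53.5833° S, 53.5417° S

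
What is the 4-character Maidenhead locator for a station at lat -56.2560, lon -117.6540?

DD13

Shift to the Maidenhead origin (180°W, 90°S): lon 62.35, lat 33.74.
Field: lon ⌊62.35/20⌋ = 3 → D; lat ⌊33.74/10⌋ = 3 → D.
Square: lon ⌊2.35/2⌋ = 1; lat ⌊3.74/1⌋ = 3.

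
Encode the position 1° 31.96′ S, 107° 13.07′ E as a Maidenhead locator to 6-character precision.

OI38ol

Add 180° to longitude and 90° to latitude: 287.2178, 88.4673.
Field: lon ⌊287.2178/20⌋ = 14 → O; lat ⌊88.4673/10⌋ = 8 → I.
Square: lon ⌊7.2178/2⌋ = 3; lat ⌊8.4673/1⌋ = 8.
Subsquare: lon ⌊1.2178/0.0833333⌋ = 14 → o; lat ⌊0.4673/0.0416667⌋ = 11 → l.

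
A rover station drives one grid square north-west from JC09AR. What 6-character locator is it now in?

IC99xs

Longitude subsquare a = 0; −1 → -1, wraps to 23 = x, carry into square.
Longitude square 0; −1 → -1, wraps to 9, carry into field.
Longitude field J = 9; −1 → 8 = I.
Latitude subsquare r = 17; +1 → 18 = s.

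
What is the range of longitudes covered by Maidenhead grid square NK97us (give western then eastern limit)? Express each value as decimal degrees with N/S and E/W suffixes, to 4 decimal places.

99.6667° E, 99.7500° E

Field N=13, K=10: +13·20° lon, +10·10° lat → SW at lon 80°, lat 10°.
Square 9, 7: +9·2° lon, +7·1° lat → SW at lon 98°, lat 17°.
Subsquare u=20, s=18: +20·0.0833333° lon, +18·0.0416667° lat → SW at lon 99.6667°, lat 17.75°.
Cell spans 0.0833333° lon × 0.0416667° lat.
west 99.6667° E, east 99.7500° E.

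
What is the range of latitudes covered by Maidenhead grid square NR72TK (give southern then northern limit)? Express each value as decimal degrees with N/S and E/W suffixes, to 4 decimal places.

82.4167° N, 82.4583° N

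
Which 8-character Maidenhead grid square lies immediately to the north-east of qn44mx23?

QN44mx34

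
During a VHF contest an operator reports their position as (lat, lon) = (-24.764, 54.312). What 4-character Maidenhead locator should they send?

LG75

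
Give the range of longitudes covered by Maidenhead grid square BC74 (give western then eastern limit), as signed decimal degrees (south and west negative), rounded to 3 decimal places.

Field B=1, C=2: +1·20° lon, +2·10° lat → SW at lon -160°, lat -70°.
Square 7, 4: +7·2° lon, +4·1° lat → SW at lon -146°, lat -66°.
Cell spans 2° lon × 1° lat.
west -146.000, east -144.000.

-146.000, -144.000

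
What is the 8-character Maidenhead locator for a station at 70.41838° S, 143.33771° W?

Shift to the Maidenhead origin (180°W, 90°S): lon 36.66229, lat 19.58162.
Field: 36.66229/20 → 1 → B, 19.58162/10 → 1 → B; chars BB.
Square: 16.66229/2 → 8, 9.58162/1 → 9; chars 89.
Subsquare: 0.66229/0.0833333 → 7 → h, 0.58162/0.0416667 → 13 → n; chars hn.
Extended square: 0.07896/0.00833333 → 9, 0.03995/0.00416667 → 9; chars 99.

BB89hn99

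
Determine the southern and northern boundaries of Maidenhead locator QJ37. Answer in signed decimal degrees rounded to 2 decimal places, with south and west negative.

Field Q=16, J=9: +16·20° lon, +9·10° lat → SW at lon 140°, lat 0°.
Square 3, 7: +3·2° lon, +7·1° lat → SW at lon 146°, lat 7°.
Cell spans 2° lon × 1° lat.
south 7.00, north 8.00.

7.00, 8.00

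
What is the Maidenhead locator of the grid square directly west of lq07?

KQ97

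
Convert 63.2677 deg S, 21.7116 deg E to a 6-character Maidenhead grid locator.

Shift to the Maidenhead origin (180°W, 90°S): lon 201.7116, lat 26.7323.
Field: lon ⌊201.7116/20⌋ = 10 → K; lat ⌊26.7323/10⌋ = 2 → C.
Square: lon ⌊1.7116/2⌋ = 0; lat ⌊6.7323/1⌋ = 6.
Subsquare: lon ⌊1.7116/0.0833333⌋ = 20 → u; lat ⌊0.7323/0.0416667⌋ = 17 → r.

KC06ur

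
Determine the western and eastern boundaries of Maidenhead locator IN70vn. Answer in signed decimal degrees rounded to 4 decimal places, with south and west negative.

-4.2500, -4.1667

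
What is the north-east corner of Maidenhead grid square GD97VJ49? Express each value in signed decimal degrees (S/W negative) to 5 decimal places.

-52.58333, -40.20833

Field G=6, D=3: +6·20° lon, +3·10° lat → SW at lon -60°, lat -60°.
Square 9, 7: +9·2° lon, +7·1° lat → SW at lon -42°, lat -53°.
Subsquare v=21, j=9: +21·0.0833333° lon, +9·0.0416667° lat → SW at lon -40.25°, lat -52.625°.
Extended square 4, 9: +4·0.00833333° lon, +9·0.00416667° lat → SW at lon -40.2167°, lat -52.5875°.
Cell spans 0.00833333° lon × 0.00416667° lat. NE corner is SW corner plus one full cell.
latitude -52.58333, longitude -40.20833.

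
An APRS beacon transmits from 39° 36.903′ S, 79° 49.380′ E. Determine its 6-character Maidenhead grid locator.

MF90vj

Offset from 180°W / 90°S: lon 259.8230°, lat 50.3850°.
Field (20°×10°, letters A–R): 259.8230/20 → 12 → M, 50.3850/10 → 5 → F; chars MF.
Square (2°×1°, digits 0–9): 19.8230/2 → 9, 0.3850/1 → 0; chars 90.
Subsquare (5′×2.5′, letters a–x): 1.8230/0.0833333 → 21 → v, 0.3850/0.0416667 → 9 → j; chars vj.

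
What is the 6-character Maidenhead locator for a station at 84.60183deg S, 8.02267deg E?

JA45aj

Shift to the Maidenhead origin (180°W, 90°S): lon 188.0227, lat 5.3982.
Field: 188.0227/20 → 9 → J, 5.3982/10 → 0 → A; chars JA.
Square: 8.0227/2 → 4, 5.3982/1 → 5; chars 45.
Subsquare: 0.0227/0.0833333 → 0 → a, 0.3982/0.0416667 → 9 → j; chars aj.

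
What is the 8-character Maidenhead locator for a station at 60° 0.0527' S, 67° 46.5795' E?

MC39vx39

Add 180° to longitude and 90° to latitude: 247.77632, 29.99912.
Field: lon ⌊247.77632/20⌋ = 12 → M; lat ⌊29.99912/10⌋ = 2 → C.
Square: lon ⌊7.77632/2⌋ = 3; lat ⌊9.99912/1⌋ = 9.
Subsquare: lon ⌊1.77632/0.0833333⌋ = 21 → v; lat ⌊0.99912/0.0416667⌋ = 23 → x.
Extended square: lon ⌊0.02632/0.00833333⌋ = 3; lat ⌊0.04079/0.00416667⌋ = 9.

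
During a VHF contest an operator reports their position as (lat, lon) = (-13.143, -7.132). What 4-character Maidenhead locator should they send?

Add 180° to longitude and 90° to latitude: 172.87, 76.86.
Field: 172.87/20 → 8 → I, 76.86/10 → 7 → H; chars IH.
Square: 12.87/2 → 6, 6.86/1 → 6; chars 66.

IH66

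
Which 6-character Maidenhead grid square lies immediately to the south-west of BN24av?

BN14xu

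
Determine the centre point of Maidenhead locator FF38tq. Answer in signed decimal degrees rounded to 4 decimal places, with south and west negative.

Field F=5, F=5: +5·20° lon, +5·10° lat → SW at lon -80°, lat -40°.
Square 3, 8: +3·2° lon, +8·1° lat → SW at lon -74°, lat -32°.
Subsquare t=19, q=16: +19·0.0833333° lon, +16·0.0416667° lat → SW at lon -72.4167°, lat -31.3333°.
Cell spans 0.0833333° lon × 0.0416667° lat. Centre is SW corner plus half of each.
latitude -31.3125, longitude -72.3750.

-31.3125, -72.3750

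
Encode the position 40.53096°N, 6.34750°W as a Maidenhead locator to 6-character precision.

IN60tm

Shift to the Maidenhead origin (180°W, 90°S): lon 173.6525, lat 130.5310.
Field: 173.6525/20 → 8 → I, 130.5310/10 → 13 → N; chars IN.
Square: 13.6525/2 → 6, 0.5310/1 → 0; chars 60.
Subsquare: 1.6525/0.0833333 → 19 → t, 0.5310/0.0416667 → 12 → m; chars tm.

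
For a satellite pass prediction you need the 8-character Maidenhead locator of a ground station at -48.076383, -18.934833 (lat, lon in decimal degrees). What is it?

Shift to the Maidenhead origin (180°W, 90°S): lon 161.06517, lat 41.92362.
Field (20°×10°, letters A–R): 161.06517/20 → 8 → I, 41.92362/10 → 4 → E; chars IE.
Square (2°×1°, digits 0–9): 1.06517/2 → 0, 1.92362/1 → 1; chars 01.
Subsquare (5′×2.5′, letters a–x): 1.06517/0.0833333 → 12 → m, 0.92362/0.0416667 → 22 → w; chars mw.
Extended square (30″×15″, digits 0–9): 0.06517/0.00833333 → 7, 0.00695/0.00416667 → 1; chars 71.

IE01mw71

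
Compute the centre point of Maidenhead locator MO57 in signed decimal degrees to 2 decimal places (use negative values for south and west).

57.50, 71.00

Field M=12, O=14: +12·20° lon, +14·10° lat → SW at lon 60°, lat 50°.
Square 5, 7: +5·2° lon, +7·1° lat → SW at lon 70°, lat 57°.
Cell spans 2° lon × 1° lat. Centre is SW corner plus half of each.
latitude 57.50, longitude 71.00.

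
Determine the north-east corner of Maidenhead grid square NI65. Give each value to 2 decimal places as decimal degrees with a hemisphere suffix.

4.00° S, 94.00° E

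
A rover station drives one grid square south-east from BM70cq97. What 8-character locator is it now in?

BM70dq06

Longitude extended square 9; +1 → 10, wraps to 0, carry into subsquare.
Longitude subsquare c = 2; +1 → 3 = d.
Latitude extended square 7; −1 → 6.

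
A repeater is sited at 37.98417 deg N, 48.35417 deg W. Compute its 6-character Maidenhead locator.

Offset from 180°W / 90°S: lon 131.6458°, lat 127.9842°.
Field: 131.6458/20 → 6 → G, 127.9842/10 → 12 → M; chars GM.
Square: 11.6458/2 → 5, 7.9842/1 → 7; chars 57.
Subsquare: 1.6458/0.0833333 → 19 → t, 0.9842/0.0416667 → 23 → x; chars tx.

GM57tx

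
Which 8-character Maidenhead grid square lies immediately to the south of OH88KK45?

Latitude extended square 5; −1 → 4.
The longitude characters are unchanged.

OH88kk44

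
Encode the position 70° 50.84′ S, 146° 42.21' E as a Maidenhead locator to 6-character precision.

Add 180° to longitude and 90° to latitude: 326.7035, 19.1527.
Field: 326.7035/20 → 16 → Q, 19.1527/10 → 1 → B; chars QB.
Square: 6.7035/2 → 3, 9.1527/1 → 9; chars 39.
Subsquare: 0.7035/0.0833333 → 8 → i, 0.1527/0.0416667 → 3 → d; chars id.

QB39id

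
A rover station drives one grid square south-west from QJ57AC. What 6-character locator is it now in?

Longitude subsquare a = 0; −1 → -1, wraps to 23 = x, carry into square.
Longitude square 5; −1 → 4.
Latitude subsquare c = 2; −1 → 1 = b.

QJ47xb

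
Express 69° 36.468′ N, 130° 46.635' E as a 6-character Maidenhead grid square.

PP59jo

Add 180° to longitude and 90° to latitude: 310.7772, 159.6078.
Field: 310.7772/20 → 15 → P, 159.6078/10 → 15 → P; chars PP.
Square: 10.7772/2 → 5, 9.6078/1 → 9; chars 59.
Subsquare: 0.7772/0.0833333 → 9 → j, 0.6078/0.0416667 → 14 → o; chars jo.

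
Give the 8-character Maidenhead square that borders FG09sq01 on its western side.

Longitude extended square 0; −1 → -1, wraps to 9, carry into subsquare.
Longitude subsquare s = 18; −1 → 17 = r.
The latitude characters are unchanged.

FG09rq91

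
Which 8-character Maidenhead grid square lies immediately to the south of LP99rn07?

LP99rn06

Latitude extended square 7; −1 → 6.
The longitude characters are unchanged.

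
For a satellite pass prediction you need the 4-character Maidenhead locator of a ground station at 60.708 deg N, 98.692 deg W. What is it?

Shift to the Maidenhead origin (180°W, 90°S): lon 81.31, lat 150.71.
Field: 81.31/20 → 4 → E, 150.71/10 → 15 → P; chars EP.
Square: 1.31/2 → 0, 0.71/1 → 0; chars 00.

EP00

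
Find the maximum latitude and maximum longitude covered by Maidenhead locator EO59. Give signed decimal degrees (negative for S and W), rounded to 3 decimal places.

Field E=4, O=14: +4·20° lon, +14·10° lat → SW at lon -100°, lat 50°.
Square 5, 9: +5·2° lon, +9·1° lat → SW at lon -90°, lat 59°.
Cell spans 2° lon × 1° lat. NE corner is SW corner plus one full cell.
latitude 60.000, longitude -88.000.

60.000, -88.000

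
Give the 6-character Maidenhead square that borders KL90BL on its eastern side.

KL90cl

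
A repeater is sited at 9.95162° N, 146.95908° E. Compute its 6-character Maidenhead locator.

QJ39lw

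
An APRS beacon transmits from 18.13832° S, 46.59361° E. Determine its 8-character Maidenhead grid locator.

LH31hu16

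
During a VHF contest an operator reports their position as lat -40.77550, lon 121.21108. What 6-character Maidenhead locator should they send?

PE09of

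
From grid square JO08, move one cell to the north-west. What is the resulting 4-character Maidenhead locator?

IO99

Longitude square 0; −1 → -1, wraps to 9, carry into field.
Longitude field J = 9; −1 → 8 = I.
Latitude square 8; +1 → 9.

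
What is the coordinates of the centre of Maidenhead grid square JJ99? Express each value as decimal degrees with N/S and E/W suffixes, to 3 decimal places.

9.500° N, 19.000° E

Field J=9, J=9: +9·20° lon, +9·10° lat → SW at lon 0°, lat 0°.
Square 9, 9: +9·2° lon, +9·1° lat → SW at lon 18°, lat 9°.
Cell spans 2° lon × 1° lat. Centre is SW corner plus half of each.
latitude 9.500° N, longitude 19.000° E.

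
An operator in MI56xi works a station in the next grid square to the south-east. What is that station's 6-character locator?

MI66ah

Longitude subsquare x = 23; +1 → 24, wraps to 0 = a, carry into square.
Longitude square 5; +1 → 6.
Latitude subsquare i = 8; −1 → 7 = h.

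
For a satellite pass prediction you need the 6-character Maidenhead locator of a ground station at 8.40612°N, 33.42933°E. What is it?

KJ68rj

Shift to the Maidenhead origin (180°W, 90°S): lon 213.4293, lat 98.4061.
Field: 213.4293/20 → 10 → K, 98.4061/10 → 9 → J; chars KJ.
Square: 13.4293/2 → 6, 8.4061/1 → 8; chars 68.
Subsquare: 1.4293/0.0833333 → 17 → r, 0.4061/0.0416667 → 9 → j; chars rj.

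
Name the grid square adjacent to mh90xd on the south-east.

NH00ac

Longitude subsquare x = 23; +1 → 24, wraps to 0 = a, carry into square.
Longitude square 9; +1 → 10, wraps to 0, carry into field.
Longitude field M = 12; +1 → 13 = N.
Latitude subsquare d = 3; −1 → 2 = c.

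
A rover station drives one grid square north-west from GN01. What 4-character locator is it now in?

FN92

Longitude square 0; −1 → -1, wraps to 9, carry into field.
Longitude field G = 6; −1 → 5 = F.
Latitude square 1; +1 → 2.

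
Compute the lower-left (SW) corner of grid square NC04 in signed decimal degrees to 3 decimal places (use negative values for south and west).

Field N=13, C=2: +13·20° lon, +2·10° lat → SW at lon 80°, lat -70°.
Square 0, 4: +0·2° lon, +4·1° lat → SW at lon 80°, lat -66°.
latitude -66.000, longitude 80.000.

-66.000, 80.000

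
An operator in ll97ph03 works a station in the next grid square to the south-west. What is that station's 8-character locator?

Longitude extended square 0; −1 → -1, wraps to 9, carry into subsquare.
Longitude subsquare p = 15; −1 → 14 = o.
Latitude extended square 3; −1 → 2.

LL97oh92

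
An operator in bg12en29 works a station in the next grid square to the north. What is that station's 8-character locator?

BG12eo20

Latitude extended square 9; +1 → 10, wraps to 0, carry into subsquare.
Latitude subsquare n = 13; +1 → 14 = o.
The longitude characters are unchanged.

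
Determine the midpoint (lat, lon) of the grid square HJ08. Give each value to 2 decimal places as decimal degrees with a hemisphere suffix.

8.50° N, 39.00° W

Field H=7, J=9: +7·20° lon, +9·10° lat → SW at lon -40°, lat 0°.
Square 0, 8: +0·2° lon, +8·1° lat → SW at lon -40°, lat 8°.
Cell spans 2° lon × 1° lat. Centre is SW corner plus half of each.
latitude 8.50° N, longitude 39.00° W.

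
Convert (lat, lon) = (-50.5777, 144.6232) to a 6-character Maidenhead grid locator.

QD29hk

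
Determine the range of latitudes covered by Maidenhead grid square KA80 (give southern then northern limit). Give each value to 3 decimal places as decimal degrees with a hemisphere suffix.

Field K=10, A=0: +10·20° lon, +0·10° lat → SW at lon 20°, lat -90°.
Square 8, 0: +8·2° lon, +0·1° lat → SW at lon 36°, lat -90°.
Cell spans 2° lon × 1° lat.
south 90.000° S, north 89.000° S.

90.000° S, 89.000° S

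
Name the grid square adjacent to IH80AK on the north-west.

IH70xl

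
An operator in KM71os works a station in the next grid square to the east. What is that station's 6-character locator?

KM71ps

Longitude subsquare o = 14; +1 → 15 = p.
The latitude characters are unchanged.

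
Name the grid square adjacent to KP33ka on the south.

Latitude subsquare a = 0; −1 → -1, wraps to 23 = x, carry into square.
Latitude square 3; −1 → 2.
The longitude characters are unchanged.

KP32kx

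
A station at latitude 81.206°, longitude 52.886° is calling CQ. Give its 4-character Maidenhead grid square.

LR61

Offset from 180°W / 90°S: lon 232.89°, lat 171.21°.
Field: 232.89/20 → 11 → L, 171.21/10 → 17 → R; chars LR.
Square: 12.89/2 → 6, 1.21/1 → 1; chars 61.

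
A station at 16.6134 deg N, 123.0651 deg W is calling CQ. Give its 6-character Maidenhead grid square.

CK86lo

Shift to the Maidenhead origin (180°W, 90°S): lon 56.9349, lat 106.6134.
Field: lon ⌊56.9349/20⌋ = 2 → C; lat ⌊106.6134/10⌋ = 10 → K.
Square: lon ⌊16.9349/2⌋ = 8; lat ⌊6.6134/1⌋ = 6.
Subsquare: lon ⌊0.9349/0.0833333⌋ = 11 → l; lat ⌊0.6134/0.0416667⌋ = 14 → o.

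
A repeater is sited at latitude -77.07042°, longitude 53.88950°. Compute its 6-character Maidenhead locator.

LB62ww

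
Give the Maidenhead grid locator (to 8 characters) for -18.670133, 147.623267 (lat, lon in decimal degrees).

QH31th49

Shift to the Maidenhead origin (180°W, 90°S): lon 327.62327, lat 71.32987.
Field: 327.62327/20 → 16 → Q, 71.32987/10 → 7 → H; chars QH.
Square: 7.62327/2 → 3, 1.32987/1 → 1; chars 31.
Subsquare: 1.62327/0.0833333 → 19 → t, 0.32987/0.0416667 → 7 → h; chars th.
Extended square: 0.03993/0.00833333 → 4, 0.03820/0.00416667 → 9; chars 49.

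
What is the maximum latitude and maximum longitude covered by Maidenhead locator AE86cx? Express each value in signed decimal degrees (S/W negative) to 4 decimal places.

Field A=0, E=4: +0·20° lon, +4·10° lat → SW at lon -180°, lat -50°.
Square 8, 6: +8·2° lon, +6·1° lat → SW at lon -164°, lat -44°.
Subsquare c=2, x=23: +2·0.0833333° lon, +23·0.0416667° lat → SW at lon -163.833°, lat -43.0417°.
Cell spans 0.0833333° lon × 0.0416667° lat. NE corner is SW corner plus one full cell.
latitude -43.0000, longitude -163.7500.

-43.0000, -163.7500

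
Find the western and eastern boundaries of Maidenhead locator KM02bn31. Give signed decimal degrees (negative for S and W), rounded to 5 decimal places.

20.10833, 20.11667

Field K=10, M=12: +10·20° lon, +12·10° lat → SW at lon 20°, lat 30°.
Square 0, 2: +0·2° lon, +2·1° lat → SW at lon 20°, lat 32°.
Subsquare b=1, n=13: +1·0.0833333° lon, +13·0.0416667° lat → SW at lon 20.0833°, lat 32.5417°.
Extended square 3, 1: +3·0.00833333° lon, +1·0.00416667° lat → SW at lon 20.1083°, lat 32.5458°.
Cell spans 0.00833333° lon × 0.00416667° lat.
west 20.10833, east 20.11667.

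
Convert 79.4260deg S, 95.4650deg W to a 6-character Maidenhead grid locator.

Offset from 180°W / 90°S: lon 84.5350°, lat 10.5740°.
Field (20°×10°, letters A–R): lon ⌊84.5350/20⌋ = 4 → E; lat ⌊10.5740/10⌋ = 1 → B.
Square (2°×1°, digits 0–9): lon ⌊4.5350/2⌋ = 2; lat ⌊0.5740/1⌋ = 0.
Subsquare (5′×2.5′, letters a–x): lon ⌊0.5350/0.0833333⌋ = 6 → g; lat ⌊0.5740/0.0416667⌋ = 13 → n.

EB20gn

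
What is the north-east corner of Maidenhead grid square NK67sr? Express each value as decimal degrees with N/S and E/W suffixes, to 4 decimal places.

Field N=13, K=10: +13·20° lon, +10·10° lat → SW at lon 80°, lat 10°.
Square 6, 7: +6·2° lon, +7·1° lat → SW at lon 92°, lat 17°.
Subsquare s=18, r=17: +18·0.0833333° lon, +17·0.0416667° lat → SW at lon 93.5°, lat 17.7083°.
Cell spans 0.0833333° lon × 0.0416667° lat. NE corner is SW corner plus one full cell.
latitude 17.7500° N, longitude 93.5833° E.

17.7500° N, 93.5833° E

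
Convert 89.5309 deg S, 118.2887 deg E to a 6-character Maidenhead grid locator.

OA90dl

Add 180° to longitude and 90° to latitude: 298.2887, 0.4691.
Field (20°×10°, letters A–R): lon ⌊298.2887/20⌋ = 14 → O; lat ⌊0.4691/10⌋ = 0 → A.
Square (2°×1°, digits 0–9): lon ⌊18.2887/2⌋ = 9; lat ⌊0.4691/1⌋ = 0.
Subsquare (5′×2.5′, letters a–x): lon ⌊0.2887/0.0833333⌋ = 3 → d; lat ⌊0.4691/0.0416667⌋ = 11 → l.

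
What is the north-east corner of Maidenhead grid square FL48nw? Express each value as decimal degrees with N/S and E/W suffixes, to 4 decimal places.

28.9583° N, 70.8333° W

Field F=5, L=11: +5·20° lon, +11·10° lat → SW at lon -80°, lat 20°.
Square 4, 8: +4·2° lon, +8·1° lat → SW at lon -72°, lat 28°.
Subsquare n=13, w=22: +13·0.0833333° lon, +22·0.0416667° lat → SW at lon -70.9167°, lat 28.9167°.
Cell spans 0.0833333° lon × 0.0416667° lat. NE corner is SW corner plus one full cell.
latitude 28.9583° N, longitude 70.8333° W.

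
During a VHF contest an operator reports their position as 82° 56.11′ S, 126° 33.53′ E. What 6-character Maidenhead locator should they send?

Shift to the Maidenhead origin (180°W, 90°S): lon 306.5588, lat 7.0648.
Field: lon ⌊306.5588/20⌋ = 15 → P; lat ⌊7.0648/10⌋ = 0 → A.
Square: lon ⌊6.5588/2⌋ = 3; lat ⌊7.0648/1⌋ = 7.
Subsquare: lon ⌊0.5588/0.0833333⌋ = 6 → g; lat ⌊0.0648/0.0416667⌋ = 1 → b.

PA37gb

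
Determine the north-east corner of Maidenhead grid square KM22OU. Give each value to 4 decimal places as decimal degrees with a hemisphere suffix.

32.8750° N, 25.2500° E

Field K=10, M=12: +10·20° lon, +12·10° lat → SW at lon 20°, lat 30°.
Square 2, 2: +2·2° lon, +2·1° lat → SW at lon 24°, lat 32°.
Subsquare o=14, u=20: +14·0.0833333° lon, +20·0.0416667° lat → SW at lon 25.1667°, lat 32.8333°.
Cell spans 0.0833333° lon × 0.0416667° lat. NE corner is SW corner plus one full cell.
latitude 32.8750° N, longitude 25.2500° E.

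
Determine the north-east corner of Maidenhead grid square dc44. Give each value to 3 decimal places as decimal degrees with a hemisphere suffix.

Field D=3, C=2: +3·20° lon, +2·10° lat → SW at lon -120°, lat -70°.
Square 4, 4: +4·2° lon, +4·1° lat → SW at lon -112°, lat -66°.
Cell spans 2° lon × 1° lat. NE corner is SW corner plus one full cell.
latitude 65.000° S, longitude 110.000° W.

65.000° S, 110.000° W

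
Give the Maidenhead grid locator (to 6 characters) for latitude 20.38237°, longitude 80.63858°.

Add 180° to longitude and 90° to latitude: 260.6386, 110.3824.
Field: lon ⌊260.6386/20⌋ = 13 → N; lat ⌊110.3824/10⌋ = 11 → L.
Square: lon ⌊0.6386/2⌋ = 0; lat ⌊0.3824/1⌋ = 0.
Subsquare: lon ⌊0.6386/0.0833333⌋ = 7 → h; lat ⌊0.3824/0.0416667⌋ = 9 → j.

NL00hj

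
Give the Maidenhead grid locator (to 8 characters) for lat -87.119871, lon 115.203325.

OA72ov41

Shift to the Maidenhead origin (180°W, 90°S): lon 295.20333, lat 2.88013.
Field: 295.20333/20 → 14 → O, 2.88013/10 → 0 → A; chars OA.
Square: 15.20333/2 → 7, 2.88013/1 → 2; chars 72.
Subsquare: 1.20333/0.0833333 → 14 → o, 0.88013/0.0416667 → 21 → v; chars ov.
Extended square: 0.03666/0.00833333 → 4, 0.00513/0.00416667 → 1; chars 41.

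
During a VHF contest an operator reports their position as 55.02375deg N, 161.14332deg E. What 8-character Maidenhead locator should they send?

Add 180° to longitude and 90° to latitude: 341.14332, 145.02375.
Field: 341.14332/20 → 17 → R, 145.02375/10 → 14 → O; chars RO.
Square: 1.14332/2 → 0, 5.02375/1 → 5; chars 05.
Subsquare: 1.14332/0.0833333 → 13 → n, 0.02375/0.0416667 → 0 → a; chars na.
Extended square: 0.05999/0.00833333 → 7, 0.02375/0.00416667 → 5; chars 75.

RO05na75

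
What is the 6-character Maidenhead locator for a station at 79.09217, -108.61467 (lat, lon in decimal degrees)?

Add 180° to longitude and 90° to latitude: 71.3853, 169.0922.
Field: 71.3853/20 → 3 → D, 169.0922/10 → 16 → Q; chars DQ.
Square: 11.3853/2 → 5, 9.0922/1 → 9; chars 59.
Subsquare: 1.3853/0.0833333 → 16 → q, 0.0922/0.0416667 → 2 → c; chars qc.

DQ59qc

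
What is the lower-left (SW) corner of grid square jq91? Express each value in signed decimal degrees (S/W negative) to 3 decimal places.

71.000, 18.000

Field J=9, Q=16: +9·20° lon, +16·10° lat → SW at lon 0°, lat 70°.
Square 9, 1: +9·2° lon, +1·1° lat → SW at lon 18°, lat 71°.
latitude 71.000, longitude 18.000.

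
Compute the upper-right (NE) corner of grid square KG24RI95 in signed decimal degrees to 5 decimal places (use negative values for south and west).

Field K=10, G=6: +10·20° lon, +6·10° lat → SW at lon 20°, lat -30°.
Square 2, 4: +2·2° lon, +4·1° lat → SW at lon 24°, lat -26°.
Subsquare r=17, i=8: +17·0.0833333° lon, +8·0.0416667° lat → SW at lon 25.4167°, lat -25.6667°.
Extended square 9, 5: +9·0.00833333° lon, +5·0.00416667° lat → SW at lon 25.4917°, lat -25.6458°.
Cell spans 0.00833333° lon × 0.00416667° lat. NE corner is SW corner plus one full cell.
latitude -25.64167, longitude 25.50000.

-25.64167, 25.50000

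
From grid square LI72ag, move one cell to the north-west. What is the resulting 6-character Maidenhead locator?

Longitude subsquare a = 0; −1 → -1, wraps to 23 = x, carry into square.
Longitude square 7; −1 → 6.
Latitude subsquare g = 6; +1 → 7 = h.

LI62xh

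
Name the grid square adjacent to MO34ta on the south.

Latitude subsquare a = 0; −1 → -1, wraps to 23 = x, carry into square.
Latitude square 4; −1 → 3.
The longitude characters are unchanged.

MO33tx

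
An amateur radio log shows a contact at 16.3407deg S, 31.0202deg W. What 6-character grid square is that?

HH43lp

Offset from 180°W / 90°S: lon 148.9798°, lat 73.6593°.
Field: lon ⌊148.9798/20⌋ = 7 → H; lat ⌊73.6593/10⌋ = 7 → H.
Square: lon ⌊8.9798/2⌋ = 4; lat ⌊3.6593/1⌋ = 3.
Subsquare: lon ⌊0.9798/0.0833333⌋ = 11 → l; lat ⌊0.6593/0.0416667⌋ = 15 → p.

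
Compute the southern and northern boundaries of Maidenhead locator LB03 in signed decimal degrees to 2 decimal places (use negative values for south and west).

-77.00, -76.00

Field L=11, B=1: +11·20° lon, +1·10° lat → SW at lon 40°, lat -80°.
Square 0, 3: +0·2° lon, +3·1° lat → SW at lon 40°, lat -77°.
Cell spans 2° lon × 1° lat.
south -77.00, north -76.00.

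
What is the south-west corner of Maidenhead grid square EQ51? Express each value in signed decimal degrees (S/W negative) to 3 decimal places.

71.000, -90.000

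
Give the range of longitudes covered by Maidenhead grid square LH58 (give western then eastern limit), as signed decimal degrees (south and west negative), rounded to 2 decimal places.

50.00, 52.00

Field L=11, H=7: +11·20° lon, +7·10° lat → SW at lon 40°, lat -20°.
Square 5, 8: +5·2° lon, +8·1° lat → SW at lon 50°, lat -12°.
Cell spans 2° lon × 1° lat.
west 50.00, east 52.00.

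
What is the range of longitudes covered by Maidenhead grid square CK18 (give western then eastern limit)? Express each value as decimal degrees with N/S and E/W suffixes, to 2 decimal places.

Field C=2, K=10: +2·20° lon, +10·10° lat → SW at lon -140°, lat 10°.
Square 1, 8: +1·2° lon, +8·1° lat → SW at lon -138°, lat 18°.
Cell spans 2° lon × 1° lat.
west 138.00° W, east 136.00° W.

138.00° W, 136.00° W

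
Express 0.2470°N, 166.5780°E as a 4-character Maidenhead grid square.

RJ30

Shift to the Maidenhead origin (180°W, 90°S): lon 346.58, lat 90.25.
Field: 346.58/20 → 17 → R, 90.25/10 → 9 → J; chars RJ.
Square: 6.58/2 → 3, 0.25/1 → 0; chars 30.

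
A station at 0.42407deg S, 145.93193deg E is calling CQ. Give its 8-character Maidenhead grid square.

QI29xn18

Add 180° to longitude and 90° to latitude: 325.93193, 89.57593.
Field (20°×10°, letters A–R): lon ⌊325.93193/20⌋ = 16 → Q; lat ⌊89.57593/10⌋ = 8 → I.
Square (2°×1°, digits 0–9): lon ⌊5.93193/2⌋ = 2; lat ⌊9.57593/1⌋ = 9.
Subsquare (5′×2.5′, letters a–x): lon ⌊1.93193/0.0833333⌋ = 23 → x; lat ⌊0.57593/0.0416667⌋ = 13 → n.
Extended square (30″×15″, digits 0–9): lon ⌊0.01526/0.00833333⌋ = 1; lat ⌊0.03426/0.00416667⌋ = 8.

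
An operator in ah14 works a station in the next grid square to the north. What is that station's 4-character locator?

AH15

Latitude square 4; +1 → 5.
The longitude characters are unchanged.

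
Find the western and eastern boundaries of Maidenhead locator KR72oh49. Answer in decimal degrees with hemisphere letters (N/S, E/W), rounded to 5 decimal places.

Field K=10, R=17: +10·20° lon, +17·10° lat → SW at lon 20°, lat 80°.
Square 7, 2: +7·2° lon, +2·1° lat → SW at lon 34°, lat 82°.
Subsquare o=14, h=7: +14·0.0833333° lon, +7·0.0416667° lat → SW at lon 35.1667°, lat 82.2917°.
Extended square 4, 9: +4·0.00833333° lon, +9·0.00416667° lat → SW at lon 35.2°, lat 82.3292°.
Cell spans 0.00833333° lon × 0.00416667° lat.
west 35.20000° E, east 35.20833° E.

35.20000° E, 35.20833° E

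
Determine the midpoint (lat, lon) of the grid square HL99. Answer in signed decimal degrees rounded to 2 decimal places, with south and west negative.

Field H=7, L=11: +7·20° lon, +11·10° lat → SW at lon -40°, lat 20°.
Square 9, 9: +9·2° lon, +9·1° lat → SW at lon -22°, lat 29°.
Cell spans 2° lon × 1° lat. Centre is SW corner plus half of each.
latitude 29.50, longitude -21.00.

29.50, -21.00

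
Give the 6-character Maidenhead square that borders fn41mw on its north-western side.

Longitude subsquare m = 12; −1 → 11 = l.
Latitude subsquare w = 22; +1 → 23 = x.

FN41lx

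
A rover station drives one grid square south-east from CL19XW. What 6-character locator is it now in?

CL29av

Longitude subsquare x = 23; +1 → 24, wraps to 0 = a, carry into square.
Longitude square 1; +1 → 2.
Latitude subsquare w = 22; −1 → 21 = v.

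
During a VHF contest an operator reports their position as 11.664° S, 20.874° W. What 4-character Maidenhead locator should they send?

HH98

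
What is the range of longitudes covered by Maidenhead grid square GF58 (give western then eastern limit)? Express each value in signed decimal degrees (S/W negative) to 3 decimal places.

-50.000, -48.000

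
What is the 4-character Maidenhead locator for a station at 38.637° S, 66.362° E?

Add 180° to longitude and 90° to latitude: 246.36, 51.36.
Field: lon ⌊246.36/20⌋ = 12 → M; lat ⌊51.36/10⌋ = 5 → F.
Square: lon ⌊6.36/2⌋ = 3; lat ⌊1.36/1⌋ = 1.

MF31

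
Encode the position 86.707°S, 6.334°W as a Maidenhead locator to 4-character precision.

IA63

Add 180° to longitude and 90° to latitude: 173.67, 3.29.
Field: lon ⌊173.67/20⌋ = 8 → I; lat ⌊3.29/10⌋ = 0 → A.
Square: lon ⌊13.67/2⌋ = 6; lat ⌊3.29/1⌋ = 3.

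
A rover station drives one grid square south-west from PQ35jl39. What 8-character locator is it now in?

PQ35jl28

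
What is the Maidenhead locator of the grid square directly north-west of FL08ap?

Longitude subsquare a = 0; −1 → -1, wraps to 23 = x, carry into square.
Longitude square 0; −1 → -1, wraps to 9, carry into field.
Longitude field F = 5; −1 → 4 = E.
Latitude subsquare p = 15; +1 → 16 = q.

EL98xq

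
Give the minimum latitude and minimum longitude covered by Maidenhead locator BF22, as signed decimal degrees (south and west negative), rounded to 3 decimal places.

-38.000, -156.000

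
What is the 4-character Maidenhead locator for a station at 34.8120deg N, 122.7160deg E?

Offset from 180°W / 90°S: lon 302.72°, lat 124.81°.
Field: lon ⌊302.72/20⌋ = 15 → P; lat ⌊124.81/10⌋ = 12 → M.
Square: lon ⌊2.72/2⌋ = 1; lat ⌊4.81/1⌋ = 4.

PM14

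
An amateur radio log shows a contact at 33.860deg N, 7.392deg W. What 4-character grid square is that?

Add 180° to longitude and 90° to latitude: 172.61, 123.86.
Field: 172.61/20 → 8 → I, 123.86/10 → 12 → M; chars IM.
Square: 12.61/2 → 6, 3.86/1 → 3; chars 63.

IM63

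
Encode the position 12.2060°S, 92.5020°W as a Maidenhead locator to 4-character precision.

EH37

Offset from 180°W / 90°S: lon 87.50°, lat 77.79°.
Field: 87.50/20 → 4 → E, 77.79/10 → 7 → H; chars EH.
Square: 7.50/2 → 3, 7.79/1 → 7; chars 37.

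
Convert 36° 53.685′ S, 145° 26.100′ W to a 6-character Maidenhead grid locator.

BF73gc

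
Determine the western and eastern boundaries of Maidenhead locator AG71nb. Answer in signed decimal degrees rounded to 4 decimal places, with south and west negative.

-164.9167, -164.8333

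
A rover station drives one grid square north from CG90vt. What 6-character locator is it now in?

CG90vu

Latitude subsquare t = 19; +1 → 20 = u.
The longitude characters are unchanged.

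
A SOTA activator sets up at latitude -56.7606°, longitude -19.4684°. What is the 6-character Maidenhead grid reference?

ID03gf

Shift to the Maidenhead origin (180°W, 90°S): lon 160.5316, lat 33.2394.
Field: 160.5316/20 → 8 → I, 33.2394/10 → 3 → D; chars ID.
Square: 0.5316/2 → 0, 3.2394/1 → 3; chars 03.
Subsquare: 0.5316/0.0833333 → 6 → g, 0.2394/0.0416667 → 5 → f; chars gf.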